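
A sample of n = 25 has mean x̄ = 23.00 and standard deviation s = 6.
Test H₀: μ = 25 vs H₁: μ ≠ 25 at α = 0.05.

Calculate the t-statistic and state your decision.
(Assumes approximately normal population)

df = n - 1 = 24
SE = s/√n = 6/√25 = 1.2000
t = (x̄ - μ₀)/SE = (23.00 - 25)/1.2000 = -1.6667
Critical value: t_{0.025,24} = ±2.064
p-value ≈ 0.1086
Decision: fail to reject H₀

Answer: t = -1.6667, fail to reject H₀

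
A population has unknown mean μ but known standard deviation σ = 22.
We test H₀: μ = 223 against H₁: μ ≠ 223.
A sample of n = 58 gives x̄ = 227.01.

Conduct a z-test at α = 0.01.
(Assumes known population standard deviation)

Standard error: SE = σ/√n = 22/√58 = 2.8887
z-statistic: z = (x̄ - μ₀)/SE = (227.01 - 223)/2.8887 = 1.3882
Critical value: ±2.576
p-value = 0.1651
Decision: fail to reject H₀

Answer: z = 1.3882, fail to reject H₀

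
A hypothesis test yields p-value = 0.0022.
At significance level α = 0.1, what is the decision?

Compare p-value to α:
0.0022 < 0.1
Decision: reject H₀

Answer: reject H₀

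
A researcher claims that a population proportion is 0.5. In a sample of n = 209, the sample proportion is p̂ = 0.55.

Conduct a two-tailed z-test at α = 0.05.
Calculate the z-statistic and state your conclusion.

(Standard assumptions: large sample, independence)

Answer: z = 1.4457, fail to reject H₀

Derivation:
H₀: p = 0.5, H₁: p ≠ 0.5
Standard error: SE = √(p₀(1-p₀)/n) = √(0.5×0.5/209) = 0.034586
z-statistic: z = (p̂ - p₀)/SE = (0.55 - 0.5)/0.034586 = 1.4457
Critical value: z_0.025 = ±1.960
p-value = 0.1483
Decision: fail to reject H₀ at α = 0.05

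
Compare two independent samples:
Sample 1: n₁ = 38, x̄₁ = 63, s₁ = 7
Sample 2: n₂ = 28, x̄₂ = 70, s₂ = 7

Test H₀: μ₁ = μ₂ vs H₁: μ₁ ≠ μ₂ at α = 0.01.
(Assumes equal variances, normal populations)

Answer: t = -4.0151, reject H₀

Derivation:
Pooled variance: s²_p = [37×7² + 27×7²]/(64) = 49.0000
s_p = 7.0000
SE = s_p×√(1/n₁ + 1/n₂) = 7.0000×√(1/38 + 1/28) = 1.7434
t = (x̄₁ - x̄₂)/SE = (63 - 70)/1.7434 = -4.0151
df = 64, t-critical = ±2.655
Decision: reject H₀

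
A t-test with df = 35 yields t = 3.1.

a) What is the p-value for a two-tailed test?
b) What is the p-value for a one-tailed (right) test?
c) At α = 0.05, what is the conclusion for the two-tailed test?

Using t-distribution with df = 35:
a) Two-tailed: p = 2×P(T > 3.1) = 0.0038
b) One-tailed: p = P(T > 3.1) = 0.0019
c) 0.0038 < 0.05, reject H₀

Answer: a) 0.0038, b) 0.0019, c) reject H₀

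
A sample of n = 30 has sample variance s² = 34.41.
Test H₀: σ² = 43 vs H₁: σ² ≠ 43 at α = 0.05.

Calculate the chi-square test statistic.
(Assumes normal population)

df = n - 1 = 29
χ² = (n-1)s²/σ₀² = 29×34.41/43 = 23.2067
Critical values: χ²_{0.975,29} = 16.047, χ²_{0.025,29} = 45.722
Rejection region: χ² < 16.047 or χ² > 45.722
Decision: fail to reject H₀

Answer: χ² = 23.2067, fail to reject H₀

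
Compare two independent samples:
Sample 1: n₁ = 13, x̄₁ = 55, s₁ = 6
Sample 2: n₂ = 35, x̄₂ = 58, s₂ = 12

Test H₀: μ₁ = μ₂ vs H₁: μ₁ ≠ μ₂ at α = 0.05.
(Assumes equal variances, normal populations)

Pooled variance: s²_p = [12×6² + 34×12²]/(46) = 115.8261
s_p = 10.7623
SE = s_p×√(1/n₁ + 1/n₂) = 10.7623×√(1/13 + 1/35) = 3.4956
t = (x̄₁ - x̄₂)/SE = (55 - 58)/3.4956 = -0.8582
df = 46, t-critical = ±2.013
Decision: fail to reject H₀

Answer: t = -0.8582, fail to reject H₀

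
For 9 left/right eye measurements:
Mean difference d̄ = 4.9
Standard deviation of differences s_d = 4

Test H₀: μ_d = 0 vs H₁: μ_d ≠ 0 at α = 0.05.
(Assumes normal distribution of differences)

df = n - 1 = 8
SE = s_d/√n = 4/√9 = 1.3333
t = d̄/SE = 4.9/1.3333 = 3.6751
Critical value: t_{0.025,8} = ±2.306
p-value ≈ 0.0063
Decision: reject H₀

Answer: t = 3.6751, reject H₀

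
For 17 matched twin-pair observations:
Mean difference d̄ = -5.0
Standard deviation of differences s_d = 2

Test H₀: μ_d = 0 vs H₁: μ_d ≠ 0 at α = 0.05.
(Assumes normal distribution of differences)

Answer: t = -10.3072, reject H₀

Derivation:
df = n - 1 = 16
SE = s_d/√n = 2/√17 = 0.4851
t = d̄/SE = -5.0/0.4851 = -10.3072
Critical value: t_{0.025,16} = ±2.120
p-value < 0.0001
Decision: reject H₀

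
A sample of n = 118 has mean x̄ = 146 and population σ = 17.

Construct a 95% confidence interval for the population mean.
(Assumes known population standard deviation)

Confidence level: 95%, α = 0.05
z_0.025 = 1.960
SE = σ/√n = 17/√118 = 1.5650
Margin of error = 1.960 × 1.5650 = 3.0674
CI: x̄ ± margin = 146 ± 3.0674
CI: (142.9326, 149.0674)

Answer: (142.9326, 149.0674)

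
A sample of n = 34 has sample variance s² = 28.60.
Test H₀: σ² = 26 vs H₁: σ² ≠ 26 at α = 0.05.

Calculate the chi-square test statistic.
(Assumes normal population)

df = n - 1 = 33
χ² = (n-1)s²/σ₀² = 33×28.60/26 = 36.3000
Critical values: χ²_{0.975,33} = 19.047, χ²_{0.025,33} = 50.725
Rejection region: χ² < 19.047 or χ² > 50.725
Decision: fail to reject H₀

Answer: χ² = 36.3000, fail to reject H₀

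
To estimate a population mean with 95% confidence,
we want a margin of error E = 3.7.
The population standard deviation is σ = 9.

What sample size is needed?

z_0.025 = 1.960
n = (z×σ/E)² = (1.960×9/3.7)²
n = 22.7297
Round up: n = 23

Answer: n = 23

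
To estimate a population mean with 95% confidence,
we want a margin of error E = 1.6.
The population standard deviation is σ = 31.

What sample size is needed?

z_0.025 = 1.960
n = (z×σ/E)² = (1.960×31/1.6)²
n = 1442.1006
Round up: n = 1443

Answer: n = 1443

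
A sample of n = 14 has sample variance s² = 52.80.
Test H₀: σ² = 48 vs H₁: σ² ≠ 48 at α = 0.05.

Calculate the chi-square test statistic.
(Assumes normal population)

df = n - 1 = 13
χ² = (n-1)s²/σ₀² = 13×52.80/48 = 14.3000
Critical values: χ²_{0.975,13} = 5.009, χ²_{0.025,13} = 24.736
Rejection region: χ² < 5.009 or χ² > 24.736
Decision: fail to reject H₀

Answer: χ² = 14.3000, fail to reject H₀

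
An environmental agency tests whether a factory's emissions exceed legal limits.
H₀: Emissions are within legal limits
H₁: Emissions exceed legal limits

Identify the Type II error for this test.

Type I error (α): Rejecting H₀ when H₀ is true
Type II error (β): Failing to reject H₀ when H₁ is true

Answer: Failing to cite a factory whose emissions actually exceed the limit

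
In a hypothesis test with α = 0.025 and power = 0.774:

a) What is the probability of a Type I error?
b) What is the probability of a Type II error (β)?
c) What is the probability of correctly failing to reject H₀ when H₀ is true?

a) Type I error probability = α = 0.025
b) Power = P(reject H₀ | H₁ true) = 1 - β = 0.774, so Type II error probability = β = 1 - Power = 0.226
c) P(fail to reject H₀ | H₀ true) = 1 - α = 0.975

Answer: a) 0.025, b) 0.226, c) 0.975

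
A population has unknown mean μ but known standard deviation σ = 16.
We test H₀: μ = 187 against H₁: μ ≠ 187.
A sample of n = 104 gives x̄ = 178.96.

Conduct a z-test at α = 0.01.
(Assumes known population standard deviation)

Standard error: SE = σ/√n = 16/√104 = 1.5689
z-statistic: z = (x̄ - μ₀)/SE = (178.96 - 187)/1.5689 = -5.1246
Critical value: ±2.576
p-value < 0.0001
Decision: reject H₀

Answer: z = -5.1246, reject H₀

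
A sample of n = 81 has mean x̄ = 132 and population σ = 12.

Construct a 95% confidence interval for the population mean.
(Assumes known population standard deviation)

Confidence level: 95%, α = 0.05
z_0.025 = 1.960
SE = σ/√n = 12/√81 = 1.3333
Margin of error = 1.960 × 1.3333 = 2.6133
CI: x̄ ± margin = 132 ± 2.6133
CI: (129.3867, 134.6133)

Answer: (129.3867, 134.6133)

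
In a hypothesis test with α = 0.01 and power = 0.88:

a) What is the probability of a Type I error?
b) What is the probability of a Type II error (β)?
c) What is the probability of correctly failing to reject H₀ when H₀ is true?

Answer: a) 0.01, b) 0.12, c) 0.99

Derivation:
a) Type I error probability = α = 0.01
b) Power = P(reject H₀ | H₁ true) = 1 - β = 0.88, so Type II error probability = β = 1 - Power = 0.12
c) P(fail to reject H₀ | H₀ true) = 1 - α = 0.99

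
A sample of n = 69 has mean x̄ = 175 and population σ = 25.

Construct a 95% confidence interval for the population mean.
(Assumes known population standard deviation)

Answer: (169.1012, 180.8988)

Derivation:
Confidence level: 95%, α = 0.05
z_0.025 = 1.960
SE = σ/√n = 25/√69 = 3.0096
Margin of error = 1.960 × 3.0096 = 5.8988
CI: x̄ ± margin = 175 ± 5.8988
CI: (169.1012, 180.8988)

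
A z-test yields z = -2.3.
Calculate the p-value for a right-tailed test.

For z = -2.3:
p = P(Z > -2.3) = 1 - Φ(-2.3) = 0.9893

Answer: p-value ≈ 0.9893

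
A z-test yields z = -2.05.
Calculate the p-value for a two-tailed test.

Answer: p-value ≈ 0.0404

Derivation:
For z = -2.05:
p = 2×P(Z > |-2.05|) = 2×(1 - Φ(2.05)) = 0.0404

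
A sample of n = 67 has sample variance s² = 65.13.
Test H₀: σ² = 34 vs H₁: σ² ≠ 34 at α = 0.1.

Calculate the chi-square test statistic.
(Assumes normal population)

Answer: χ² = 126.4288, reject H₀

Derivation:
df = n - 1 = 66
χ² = (n-1)s²/σ₀² = 66×65.13/34 = 126.4288
Critical values: χ²_{0.95,66} = 48.305, χ²_{0.05,66} = 85.965
Rejection region: χ² < 48.305 or χ² > 85.965
Decision: reject H₀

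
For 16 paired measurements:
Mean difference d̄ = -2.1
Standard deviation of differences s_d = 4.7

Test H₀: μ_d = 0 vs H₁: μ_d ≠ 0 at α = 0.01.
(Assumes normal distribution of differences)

Answer: t = -1.7872, fail to reject H₀

Derivation:
df = n - 1 = 15
SE = s_d/√n = 4.7/√16 = 1.1750
t = d̄/SE = -2.1/1.1750 = -1.7872
Critical value: t_{0.005,15} = ±2.947
p-value ≈ 0.0941
Decision: fail to reject H₀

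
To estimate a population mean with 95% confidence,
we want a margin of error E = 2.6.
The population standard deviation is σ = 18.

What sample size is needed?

z_0.025 = 1.960
n = (z×σ/E)² = (1.960×18/2.6)²
n = 184.1240
Round up: n = 185

Answer: n = 185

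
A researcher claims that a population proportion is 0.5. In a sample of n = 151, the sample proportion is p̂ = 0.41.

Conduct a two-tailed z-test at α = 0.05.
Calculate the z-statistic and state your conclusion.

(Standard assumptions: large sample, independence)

H₀: p = 0.5, H₁: p ≠ 0.5
Standard error: SE = √(p₀(1-p₀)/n) = √(0.5×0.5/151) = 0.040689
z-statistic: z = (p̂ - p₀)/SE = (0.41 - 0.5)/0.040689 = -2.2119
Critical value: z_0.025 = ±1.960
p-value = 0.0270
Decision: reject H₀ at α = 0.05

Answer: z = -2.2119, reject H₀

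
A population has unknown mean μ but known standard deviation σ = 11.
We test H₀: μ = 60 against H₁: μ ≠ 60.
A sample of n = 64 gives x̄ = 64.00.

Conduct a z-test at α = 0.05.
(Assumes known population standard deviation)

Answer: z = 2.9091, reject H₀

Derivation:
Standard error: SE = σ/√n = 11/√64 = 1.3750
z-statistic: z = (x̄ - μ₀)/SE = (64.00 - 60)/1.3750 = 2.9091
Critical value: ±1.960
p-value = 0.0036
Decision: reject H₀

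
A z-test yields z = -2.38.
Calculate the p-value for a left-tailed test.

For z = -2.38:
p = P(Z < -2.38) = Φ(-2.38) = 0.0087

Answer: p-value ≈ 0.0087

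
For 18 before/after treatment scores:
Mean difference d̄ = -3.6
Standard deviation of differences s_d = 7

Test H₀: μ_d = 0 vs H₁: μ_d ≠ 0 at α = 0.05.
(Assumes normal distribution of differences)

Answer: t = -2.1820, reject H₀

Derivation:
df = n - 1 = 17
SE = s_d/√n = 7/√18 = 1.6499
t = d̄/SE = -3.6/1.6499 = -2.1820
Critical value: t_{0.025,17} = ±2.110
p-value ≈ 0.0434
Decision: reject H₀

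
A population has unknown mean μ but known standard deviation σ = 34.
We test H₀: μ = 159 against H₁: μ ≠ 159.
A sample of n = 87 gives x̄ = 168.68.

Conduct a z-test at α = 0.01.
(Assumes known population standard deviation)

Answer: z = 2.6555, reject H₀

Derivation:
Standard error: SE = σ/√n = 34/√87 = 3.6452
z-statistic: z = (x̄ - μ₀)/SE = (168.68 - 159)/3.6452 = 2.6555
Critical value: ±2.576
p-value = 0.0079
Decision: reject H₀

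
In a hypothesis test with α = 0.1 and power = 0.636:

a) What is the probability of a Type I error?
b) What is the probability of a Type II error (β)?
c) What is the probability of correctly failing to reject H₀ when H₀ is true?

a) Type I error probability = α = 0.1
b) Power = P(reject H₀ | H₁ true) = 1 - β = 0.636, so Type II error probability = β = 1 - Power = 0.364
c) P(fail to reject H₀ | H₀ true) = 1 - α = 0.9

Answer: a) 0.1, b) 0.364, c) 0.9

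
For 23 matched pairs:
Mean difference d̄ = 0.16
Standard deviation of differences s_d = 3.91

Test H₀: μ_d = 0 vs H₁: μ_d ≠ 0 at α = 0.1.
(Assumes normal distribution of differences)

df = n - 1 = 22
SE = s_d/√n = 3.91/√23 = 0.8153
t = d̄/SE = 0.16/0.8153 = 0.1962
Critical value: t_{0.05,22} = ±1.717
p-value ≈ 0.8463
Decision: fail to reject H₀

Answer: t = 0.1962, fail to reject H₀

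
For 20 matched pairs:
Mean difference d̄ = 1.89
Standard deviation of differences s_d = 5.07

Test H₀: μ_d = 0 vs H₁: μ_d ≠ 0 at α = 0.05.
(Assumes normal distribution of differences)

Answer: t = 1.6671, fail to reject H₀

Derivation:
df = n - 1 = 19
SE = s_d/√n = 5.07/√20 = 1.1337
t = d̄/SE = 1.89/1.1337 = 1.6671
Critical value: t_{0.025,19} = ±2.093
p-value ≈ 0.1119
Decision: fail to reject H₀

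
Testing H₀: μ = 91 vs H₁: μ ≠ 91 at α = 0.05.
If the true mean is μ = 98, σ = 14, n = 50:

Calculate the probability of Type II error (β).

SE = σ/√n = 14/√50 = 1.9799
Critical values: μ₀ ± z_0.025×SE = 91 ± 1.960×1.9799
Acceptance region: (87.1194, 94.8806)
Under H₁ (μ = 98): z_high = (94.8806 - 98)/1.9799 = -1.5755, z_low = (87.1194 - 98)/1.9799 = -5.4955
β = P(not reject | H₁) = Φ(-1.5755) - Φ(-5.4955) ≈ 0.0576

Answer: β ≈ 0.0576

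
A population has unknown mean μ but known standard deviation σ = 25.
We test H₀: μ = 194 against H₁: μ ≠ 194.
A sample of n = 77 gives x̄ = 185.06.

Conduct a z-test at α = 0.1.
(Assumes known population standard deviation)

Standard error: SE = σ/√n = 25/√77 = 2.8490
z-statistic: z = (x̄ - μ₀)/SE = (185.06 - 194)/2.8490 = -3.1379
Critical value: ±1.645
p-value = 0.0017
Decision: reject H₀

Answer: z = -3.1379, reject H₀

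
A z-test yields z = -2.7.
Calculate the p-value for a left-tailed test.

For z = -2.7:
p = P(Z < -2.7) = Φ(-2.7) = 0.0035

Answer: p-value ≈ 0.0035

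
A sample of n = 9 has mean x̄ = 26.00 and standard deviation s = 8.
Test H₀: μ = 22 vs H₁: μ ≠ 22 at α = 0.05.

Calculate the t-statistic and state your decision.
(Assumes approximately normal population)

df = n - 1 = 8
SE = s/√n = 8/√9 = 2.6667
t = (x̄ - μ₀)/SE = (26.00 - 22)/2.6667 = 1.5000
Critical value: t_{0.025,8} = ±2.306
p-value ≈ 0.1720
Decision: fail to reject H₀

Answer: t = 1.5000, fail to reject H₀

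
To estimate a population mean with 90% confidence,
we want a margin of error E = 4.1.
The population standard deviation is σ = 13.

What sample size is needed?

Answer: n = 28

Derivation:
z_0.05 = 1.645
n = (z×σ/E)² = (1.645×13/4.1)²
n = 27.2051
Round up: n = 28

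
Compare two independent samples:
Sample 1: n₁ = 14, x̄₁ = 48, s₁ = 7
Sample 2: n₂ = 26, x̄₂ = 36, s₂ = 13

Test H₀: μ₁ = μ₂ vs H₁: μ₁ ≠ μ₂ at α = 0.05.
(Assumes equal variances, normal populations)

Pooled variance: s²_p = [13×7² + 25×13²]/(38) = 127.9474
s_p = 11.3114
SE = s_p×√(1/n₁ + 1/n₂) = 11.3114×√(1/14 + 1/26) = 3.7497
t = (x̄₁ - x̄₂)/SE = (48 - 36)/3.7497 = 3.2003
df = 38, t-critical = ±2.024
Decision: reject H₀

Answer: t = 3.2003, reject H₀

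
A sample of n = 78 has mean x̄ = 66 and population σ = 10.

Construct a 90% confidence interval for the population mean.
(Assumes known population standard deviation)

Confidence level: 90%, α = 0.1
z_0.05 = 1.645
SE = σ/√n = 10/√78 = 1.1323
Margin of error = 1.645 × 1.1323 = 1.8626
CI: x̄ ± margin = 66 ± 1.8626
CI: (64.1374, 67.8626)

Answer: (64.1374, 67.8626)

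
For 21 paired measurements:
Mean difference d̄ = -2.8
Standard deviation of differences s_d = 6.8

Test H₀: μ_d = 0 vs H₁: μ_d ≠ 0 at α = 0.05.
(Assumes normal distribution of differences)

Answer: t = -1.8869, fail to reject H₀

Derivation:
df = n - 1 = 20
SE = s_d/√n = 6.8/√21 = 1.4839
t = d̄/SE = -2.8/1.4839 = -1.8869
Critical value: t_{0.025,20} = ±2.086
p-value ≈ 0.0738
Decision: fail to reject H₀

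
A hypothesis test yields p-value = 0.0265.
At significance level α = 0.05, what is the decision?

Answer: reject H₀

Derivation:
Compare p-value to α:
0.0265 < 0.05
Decision: reject H₀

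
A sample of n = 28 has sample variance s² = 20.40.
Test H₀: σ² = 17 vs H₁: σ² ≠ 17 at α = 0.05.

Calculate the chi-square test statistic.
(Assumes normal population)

Answer: χ² = 32.4000, fail to reject H₀

Derivation:
df = n - 1 = 27
χ² = (n-1)s²/σ₀² = 27×20.40/17 = 32.4000
Critical values: χ²_{0.975,27} = 14.573, χ²_{0.025,27} = 43.195
Rejection region: χ² < 14.573 or χ² > 43.195
Decision: fail to reject H₀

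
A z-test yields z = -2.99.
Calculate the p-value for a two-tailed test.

For z = -2.99:
p = 2×P(Z > |-2.99|) = 2×(1 - Φ(2.99)) = 0.0028

Answer: p-value ≈ 0.0028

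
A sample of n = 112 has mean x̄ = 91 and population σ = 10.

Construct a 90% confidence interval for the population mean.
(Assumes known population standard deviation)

Answer: (89.4456, 92.5544)

Derivation:
Confidence level: 90%, α = 0.1
z_0.05 = 1.645
SE = σ/√n = 10/√112 = 0.9449
Margin of error = 1.645 × 0.9449 = 1.5544
CI: x̄ ± margin = 91 ± 1.5544
CI: (89.4456, 92.5544)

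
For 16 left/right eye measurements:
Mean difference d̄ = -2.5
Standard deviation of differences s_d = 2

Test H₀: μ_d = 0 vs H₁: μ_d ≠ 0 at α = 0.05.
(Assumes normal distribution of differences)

df = n - 1 = 15
SE = s_d/√n = 2/√16 = 0.5000
t = d̄/SE = -2.5/0.5000 = -5.0000
Critical value: t_{0.025,15} = ±2.131
p-value ≈ 0.0002
Decision: reject H₀

Answer: t = -5.0000, reject H₀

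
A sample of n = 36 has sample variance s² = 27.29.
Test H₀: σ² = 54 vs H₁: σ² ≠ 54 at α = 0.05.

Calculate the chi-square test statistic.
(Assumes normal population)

Answer: χ² = 17.6880, reject H₀

Derivation:
df = n - 1 = 35
χ² = (n-1)s²/σ₀² = 35×27.29/54 = 17.6880
Critical values: χ²_{0.975,35} = 20.569, χ²_{0.025,35} = 53.203
Rejection region: χ² < 20.569 or χ² > 53.203
Decision: reject H₀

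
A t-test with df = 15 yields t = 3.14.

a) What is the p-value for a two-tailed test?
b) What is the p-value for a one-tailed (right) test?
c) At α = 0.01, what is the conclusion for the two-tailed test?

Answer: a) 0.0067, b) 0.0034, c) reject H₀

Derivation:
Using t-distribution with df = 15:
a) Two-tailed: p = 2×P(T > 3.14) = 0.0067
b) One-tailed: p = P(T > 3.14) = 0.0034
c) 0.0067 < 0.01, reject H₀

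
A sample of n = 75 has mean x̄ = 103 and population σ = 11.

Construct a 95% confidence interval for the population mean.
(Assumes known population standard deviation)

Confidence level: 95%, α = 0.05
z_0.025 = 1.960
SE = σ/√n = 11/√75 = 1.2702
Margin of error = 1.960 × 1.2702 = 2.4896
CI: x̄ ± margin = 103 ± 2.4896
CI: (100.5104, 105.4896)

Answer: (100.5104, 105.4896)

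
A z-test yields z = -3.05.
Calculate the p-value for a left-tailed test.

For z = -3.05:
p = P(Z < -3.05) = Φ(-3.05) = 0.0011

Answer: p-value ≈ 0.0011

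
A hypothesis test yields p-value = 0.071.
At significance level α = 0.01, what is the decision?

Answer: fail to reject H₀

Derivation:
Compare p-value to α:
0.071 ≥ 0.01
Decision: fail to reject H₀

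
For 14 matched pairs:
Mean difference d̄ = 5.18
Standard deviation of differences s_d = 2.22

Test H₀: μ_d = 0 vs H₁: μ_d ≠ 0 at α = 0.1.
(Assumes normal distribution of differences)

df = n - 1 = 13
SE = s_d/√n = 2.22/√14 = 0.5933
t = d̄/SE = 5.18/0.5933 = 8.7308
Critical value: t_{0.05,13} = ±1.771
p-value < 0.0001
Decision: reject H₀

Answer: t = 8.7308, reject H₀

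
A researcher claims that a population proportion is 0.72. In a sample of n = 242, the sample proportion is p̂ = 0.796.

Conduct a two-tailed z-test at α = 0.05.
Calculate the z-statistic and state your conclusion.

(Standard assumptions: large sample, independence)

H₀: p = 0.72, H₁: p ≠ 0.72
Standard error: SE = √(p₀(1-p₀)/n) = √(0.72×0.28/242) = 0.028863
z-statistic: z = (p̂ - p₀)/SE = (0.796 - 0.72)/0.028863 = 2.6331
Critical value: z_0.025 = ±1.960
p-value = 0.0085
Decision: reject H₀ at α = 0.05

Answer: z = 2.6331, reject H₀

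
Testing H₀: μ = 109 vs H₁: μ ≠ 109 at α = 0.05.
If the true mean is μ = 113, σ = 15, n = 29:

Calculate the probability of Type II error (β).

SE = σ/√n = 15/√29 = 2.7854
Critical values: μ₀ ± z_0.025×SE = 109 ± 1.960×2.7854
Acceptance region: (103.5406, 114.4594)
Under H₁ (μ = 113): z_high = (114.4594 - 113)/2.7854 = 0.5239, z_low = (103.5406 - 113)/2.7854 = -3.3961
β = P(not reject | H₁) = Φ(0.5239) - Φ(-3.3961) ≈ 0.6995

Answer: β ≈ 0.6995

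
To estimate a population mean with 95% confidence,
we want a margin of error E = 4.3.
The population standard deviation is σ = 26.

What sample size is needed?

z_0.025 = 1.960
n = (z×σ/E)² = (1.960×26/4.3)²
n = 140.4501
Round up: n = 141

Answer: n = 141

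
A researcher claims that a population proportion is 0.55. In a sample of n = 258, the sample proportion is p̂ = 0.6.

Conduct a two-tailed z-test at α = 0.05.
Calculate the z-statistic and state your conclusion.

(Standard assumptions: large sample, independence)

Answer: z = 1.6143, fail to reject H₀

Derivation:
H₀: p = 0.55, H₁: p ≠ 0.55
Standard error: SE = √(p₀(1-p₀)/n) = √(0.55×0.45/258) = 0.030973
z-statistic: z = (p̂ - p₀)/SE = (0.6 - 0.55)/0.030973 = 1.6143
Critical value: z_0.025 = ±1.960
p-value = 0.1065
Decision: fail to reject H₀ at α = 0.05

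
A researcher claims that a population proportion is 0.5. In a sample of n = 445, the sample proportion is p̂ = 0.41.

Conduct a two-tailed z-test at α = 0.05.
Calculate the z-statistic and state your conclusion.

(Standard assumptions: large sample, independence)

H₀: p = 0.5, H₁: p ≠ 0.5
Standard error: SE = √(p₀(1-p₀)/n) = √(0.5×0.5/445) = 0.023702
z-statistic: z = (p̂ - p₀)/SE = (0.41 - 0.5)/0.023702 = -3.7971
Critical value: z_0.025 = ±1.960
p-value = 0.0001
Decision: reject H₀ at α = 0.05

Answer: z = -3.7971, reject H₀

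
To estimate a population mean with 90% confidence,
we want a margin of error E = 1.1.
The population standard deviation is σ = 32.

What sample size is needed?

z_0.05 = 1.645
n = (z×σ/E)² = (1.645×32/1.1)²
n = 2290.0575
Round up: n = 2291

Answer: n = 2291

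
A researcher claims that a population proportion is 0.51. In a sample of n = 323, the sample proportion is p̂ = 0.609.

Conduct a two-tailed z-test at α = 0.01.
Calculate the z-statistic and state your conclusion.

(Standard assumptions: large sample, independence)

H₀: p = 0.51, H₁: p ≠ 0.51
Standard error: SE = √(p₀(1-p₀)/n) = √(0.51×0.49/323) = 0.027815
z-statistic: z = (p̂ - p₀)/SE = (0.609 - 0.51)/0.027815 = 3.5592
Critical value: z_0.005 = ±2.576
p-value = 0.0004
Decision: reject H₀ at α = 0.01

Answer: z = 3.5592, reject H₀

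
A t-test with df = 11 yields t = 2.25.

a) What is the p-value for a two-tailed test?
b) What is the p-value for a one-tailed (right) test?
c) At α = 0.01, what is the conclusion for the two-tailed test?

Using t-distribution with df = 11:
a) Two-tailed: p = 2×P(T > 2.25) = 0.0459
b) One-tailed: p = P(T > 2.25) = 0.0229
c) 0.0459 ≥ 0.01, fail to reject H₀

Answer: a) 0.0459, b) 0.0229, c) fail to reject H₀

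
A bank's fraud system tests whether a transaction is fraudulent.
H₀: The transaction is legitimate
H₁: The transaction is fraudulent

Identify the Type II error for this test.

Type I error: rejecting H₀ when it is actually true (false positive).
Type II error: failing to reject H₀ when H₁ is actually true (false negative).

Answer: Allowing a fraudulent transaction to go through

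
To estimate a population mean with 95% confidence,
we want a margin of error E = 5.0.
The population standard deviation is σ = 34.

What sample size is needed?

z_0.025 = 1.960
n = (z×σ/E)² = (1.960×34/5.0)²
n = 177.6356
Round up: n = 178

Answer: n = 178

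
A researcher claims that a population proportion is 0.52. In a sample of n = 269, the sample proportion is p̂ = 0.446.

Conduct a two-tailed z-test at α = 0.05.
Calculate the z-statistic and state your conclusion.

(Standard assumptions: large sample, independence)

Answer: z = -2.4293, reject H₀

Derivation:
H₀: p = 0.52, H₁: p ≠ 0.52
Standard error: SE = √(p₀(1-p₀)/n) = √(0.52×0.48/269) = 0.030461
z-statistic: z = (p̂ - p₀)/SE = (0.446 - 0.52)/0.030461 = -2.4293
Critical value: z_0.025 = ±1.960
p-value = 0.0151
Decision: reject H₀ at α = 0.05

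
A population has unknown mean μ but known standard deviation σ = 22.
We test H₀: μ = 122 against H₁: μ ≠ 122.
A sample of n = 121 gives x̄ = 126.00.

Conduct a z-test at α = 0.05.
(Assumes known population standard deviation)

Standard error: SE = σ/√n = 22/√121 = 2.0000
z-statistic: z = (x̄ - μ₀)/SE = (126.00 - 122)/2.0000 = 2.0000
Critical value: ±1.960
p-value = 0.0455
Decision: reject H₀

Answer: z = 2.0000, reject H₀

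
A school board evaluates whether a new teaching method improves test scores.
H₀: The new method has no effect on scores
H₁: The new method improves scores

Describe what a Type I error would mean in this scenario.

A Type I error (probability α) occurs when we reject a true H₀.
A Type II error (probability β) occurs when we fail to reject a false H₀.

Answer: Concluding the new method improves scores when it actually doesn't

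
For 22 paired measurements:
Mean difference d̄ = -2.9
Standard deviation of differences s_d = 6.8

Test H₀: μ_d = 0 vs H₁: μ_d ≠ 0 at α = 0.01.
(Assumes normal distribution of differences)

Answer: t = -2.0003, fail to reject H₀

Derivation:
df = n - 1 = 21
SE = s_d/√n = 6.8/√22 = 1.4498
t = d̄/SE = -2.9/1.4498 = -2.0003
Critical value: t_{0.005,21} = ±2.831
p-value ≈ 0.0586
Decision: fail to reject H₀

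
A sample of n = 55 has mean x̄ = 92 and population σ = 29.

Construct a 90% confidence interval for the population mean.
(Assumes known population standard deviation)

Answer: (85.5674, 98.4326)

Derivation:
Confidence level: 90%, α = 0.1
z_0.05 = 1.645
SE = σ/√n = 29/√55 = 3.9104
Margin of error = 1.645 × 3.9104 = 6.4326
CI: x̄ ± margin = 92 ± 6.4326
CI: (85.5674, 98.4326)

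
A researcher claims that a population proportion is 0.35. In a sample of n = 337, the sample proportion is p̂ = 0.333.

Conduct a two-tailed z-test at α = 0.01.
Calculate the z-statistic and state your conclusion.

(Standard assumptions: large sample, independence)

Answer: z = -0.6543, fail to reject H₀

Derivation:
H₀: p = 0.35, H₁: p ≠ 0.35
Standard error: SE = √(p₀(1-p₀)/n) = √(0.35×0.65/337) = 0.025982
z-statistic: z = (p̂ - p₀)/SE = (0.333 - 0.35)/0.025982 = -0.6543
Critical value: z_0.005 = ±2.576
p-value = 0.5129
Decision: fail to reject H₀ at α = 0.01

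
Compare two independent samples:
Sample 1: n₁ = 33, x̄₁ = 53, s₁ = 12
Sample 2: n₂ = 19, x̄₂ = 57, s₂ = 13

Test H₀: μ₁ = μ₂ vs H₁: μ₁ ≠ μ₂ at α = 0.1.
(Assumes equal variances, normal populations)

Pooled variance: s²_p = [32×12² + 18×13²]/(50) = 153.0000
s_p = 12.3693
SE = s_p×√(1/n₁ + 1/n₂) = 12.3693×√(1/33 + 1/19) = 3.5622
t = (x̄₁ - x̄₂)/SE = (53 - 57)/3.5622 = -1.1229
df = 50, t-critical = ±1.676
Decision: fail to reject H₀

Answer: t = -1.1229, fail to reject H₀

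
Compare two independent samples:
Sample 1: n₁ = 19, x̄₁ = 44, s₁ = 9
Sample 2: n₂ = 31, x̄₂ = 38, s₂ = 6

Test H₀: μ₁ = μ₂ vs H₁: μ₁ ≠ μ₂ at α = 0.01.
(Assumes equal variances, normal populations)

Answer: t = 2.8321, reject H₀

Derivation:
Pooled variance: s²_p = [18×9² + 30×6²]/(48) = 52.8750
s_p = 7.2715
SE = s_p×√(1/n₁ + 1/n₂) = 7.2715×√(1/19 + 1/31) = 2.1186
t = (x̄₁ - x̄₂)/SE = (44 - 38)/2.1186 = 2.8321
df = 48, t-critical = ±2.682
Decision: reject H₀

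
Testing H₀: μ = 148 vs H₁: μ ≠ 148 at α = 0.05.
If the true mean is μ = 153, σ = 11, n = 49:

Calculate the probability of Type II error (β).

Answer: β ≈ 0.1109

Derivation:
SE = σ/√n = 11/√49 = 1.5714
Critical values: μ₀ ± z_0.025×SE = 148 ± 1.960×1.5714
Acceptance region: (144.9201, 151.0799)
Under H₁ (μ = 153): z_high = (151.0799 - 153)/1.5714 = -1.2219, z_low = (144.9201 - 153)/1.5714 = -5.1418
β = P(not reject | H₁) = Φ(-1.2219) - Φ(-5.1418) ≈ 0.1109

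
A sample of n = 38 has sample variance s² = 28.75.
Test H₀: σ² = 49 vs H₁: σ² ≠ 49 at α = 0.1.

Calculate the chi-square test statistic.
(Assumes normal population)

Answer: χ² = 21.7092, reject H₀

Derivation:
df = n - 1 = 37
χ² = (n-1)s²/σ₀² = 37×28.75/49 = 21.7092
Critical values: χ²_{0.95,37} = 24.075, χ²_{0.05,37} = 52.192
Rejection region: χ² < 24.075 or χ² > 52.192
Decision: reject H₀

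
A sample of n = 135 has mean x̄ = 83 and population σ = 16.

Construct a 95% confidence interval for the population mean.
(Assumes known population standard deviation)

Answer: (80.3009, 85.6991)

Derivation:
Confidence level: 95%, α = 0.05
z_0.025 = 1.960
SE = σ/√n = 16/√135 = 1.3771
Margin of error = 1.960 × 1.3771 = 2.6991
CI: x̄ ± margin = 83 ± 2.6991
CI: (80.3009, 85.6991)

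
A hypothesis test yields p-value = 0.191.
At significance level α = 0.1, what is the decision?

Answer: fail to reject H₀

Derivation:
Compare p-value to α:
0.191 ≥ 0.1
Decision: fail to reject H₀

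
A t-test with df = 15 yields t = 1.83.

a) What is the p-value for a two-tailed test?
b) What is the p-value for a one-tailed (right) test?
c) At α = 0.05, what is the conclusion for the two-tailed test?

Using t-distribution with df = 15:
a) Two-tailed: p = 2×P(T > 1.83) = 0.0872
b) One-tailed: p = P(T > 1.83) = 0.0436
c) 0.0872 ≥ 0.05, fail to reject H₀

Answer: a) 0.0872, b) 0.0436, c) fail to reject H₀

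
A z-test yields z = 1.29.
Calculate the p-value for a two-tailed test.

Answer: p-value ≈ 0.1971

Derivation:
For z = 1.29:
p = 2×P(Z > |1.29|) = 2×(1 - Φ(1.29)) = 0.1971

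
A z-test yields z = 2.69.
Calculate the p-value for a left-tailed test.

For z = 2.69:
p = P(Z < 2.69) = Φ(2.69) = 0.9964

Answer: p-value ≈ 0.9964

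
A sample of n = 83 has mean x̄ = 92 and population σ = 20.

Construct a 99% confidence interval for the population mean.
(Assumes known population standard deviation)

Confidence level: 99%, α = 0.01
z_0.005 = 2.576
SE = σ/√n = 20/√83 = 2.1953
Margin of error = 2.576 × 2.1953 = 5.6551
CI: x̄ ± margin = 92 ± 5.6551
CI: (86.3449, 97.6551)

Answer: (86.3449, 97.6551)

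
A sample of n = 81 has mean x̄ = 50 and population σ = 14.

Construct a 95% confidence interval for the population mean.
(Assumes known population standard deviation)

Confidence level: 95%, α = 0.05
z_0.025 = 1.960
SE = σ/√n = 14/√81 = 1.5556
Margin of error = 1.960 × 1.5556 = 3.0490
CI: x̄ ± margin = 50 ± 3.0490
CI: (46.9510, 53.0490)

Answer: (46.9510, 53.0490)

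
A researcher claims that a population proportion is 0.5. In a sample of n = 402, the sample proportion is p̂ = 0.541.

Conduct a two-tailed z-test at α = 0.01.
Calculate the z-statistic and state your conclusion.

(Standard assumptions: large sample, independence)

Answer: z = 1.6441, fail to reject H₀

Derivation:
H₀: p = 0.5, H₁: p ≠ 0.5
Standard error: SE = √(p₀(1-p₀)/n) = √(0.5×0.5/402) = 0.024938
z-statistic: z = (p̂ - p₀)/SE = (0.541 - 0.5)/0.024938 = 1.6441
Critical value: z_0.005 = ±2.576
p-value = 0.1002
Decision: fail to reject H₀ at α = 0.01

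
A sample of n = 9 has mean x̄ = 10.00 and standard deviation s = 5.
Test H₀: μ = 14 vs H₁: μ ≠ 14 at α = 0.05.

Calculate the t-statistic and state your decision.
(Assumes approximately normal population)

Answer: t = -2.4000, reject H₀

Derivation:
df = n - 1 = 8
SE = s/√n = 5/√9 = 1.6667
t = (x̄ - μ₀)/SE = (10.00 - 14)/1.6667 = -2.4000
Critical value: t_{0.025,8} = ±2.306
p-value ≈ 0.0432
Decision: reject H₀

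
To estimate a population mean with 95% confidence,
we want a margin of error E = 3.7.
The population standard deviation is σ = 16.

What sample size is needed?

z_0.025 = 1.960
n = (z×σ/E)² = (1.960×16/3.7)²
n = 71.8371
Round up: n = 72

Answer: n = 72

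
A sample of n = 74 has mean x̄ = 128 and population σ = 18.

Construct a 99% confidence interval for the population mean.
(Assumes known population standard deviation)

Confidence level: 99%, α = 0.01
z_0.005 = 2.576
SE = σ/√n = 18/√74 = 2.0925
Margin of error = 2.576 × 2.0925 = 5.3903
CI: x̄ ± margin = 128 ± 5.3903
CI: (122.6097, 133.3903)

Answer: (122.6097, 133.3903)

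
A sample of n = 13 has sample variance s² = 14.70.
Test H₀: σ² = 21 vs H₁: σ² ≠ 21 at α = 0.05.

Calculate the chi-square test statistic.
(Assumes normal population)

Answer: χ² = 8.4000, fail to reject H₀

Derivation:
df = n - 1 = 12
χ² = (n-1)s²/σ₀² = 12×14.70/21 = 8.4000
Critical values: χ²_{0.975,12} = 4.404, χ²_{0.025,12} = 23.337
Rejection region: χ² < 4.404 or χ² > 23.337
Decision: fail to reject H₀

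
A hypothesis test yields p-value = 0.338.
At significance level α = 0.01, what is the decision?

Compare p-value to α:
0.338 ≥ 0.01
Decision: fail to reject H₀

Answer: fail to reject H₀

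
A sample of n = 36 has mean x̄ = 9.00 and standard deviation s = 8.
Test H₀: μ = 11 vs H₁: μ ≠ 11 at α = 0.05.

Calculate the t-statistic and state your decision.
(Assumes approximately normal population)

df = n - 1 = 35
SE = s/√n = 8/√36 = 1.3333
t = (x̄ - μ₀)/SE = (9.00 - 11)/1.3333 = -1.5000
Critical value: t_{0.025,35} = ±2.030
p-value ≈ 0.1426
Decision: fail to reject H₀

Answer: t = -1.5000, fail to reject H₀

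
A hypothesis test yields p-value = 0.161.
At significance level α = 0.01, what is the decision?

Compare p-value to α:
0.161 ≥ 0.01
Decision: fail to reject H₀

Answer: fail to reject H₀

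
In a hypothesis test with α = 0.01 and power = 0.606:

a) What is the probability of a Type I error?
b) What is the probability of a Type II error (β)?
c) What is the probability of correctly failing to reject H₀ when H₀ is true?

a) Type I error probability = α = 0.01
b) Power = P(reject H₀ | H₁ true) = 1 - β = 0.606, so Type II error probability = β = 1 - Power = 0.394
c) P(fail to reject H₀ | H₀ true) = 1 - α = 0.99

Answer: a) 0.01, b) 0.394, c) 0.99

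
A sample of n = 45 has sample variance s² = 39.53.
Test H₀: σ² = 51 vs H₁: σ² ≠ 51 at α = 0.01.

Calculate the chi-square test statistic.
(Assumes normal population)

Answer: χ² = 34.1043, fail to reject H₀

Derivation:
df = n - 1 = 44
χ² = (n-1)s²/σ₀² = 44×39.53/51 = 34.1043
Critical values: χ²_{0.995,44} = 23.584, χ²_{0.005,44} = 71.893
Rejection region: χ² < 23.584 or χ² > 71.893
Decision: fail to reject H₀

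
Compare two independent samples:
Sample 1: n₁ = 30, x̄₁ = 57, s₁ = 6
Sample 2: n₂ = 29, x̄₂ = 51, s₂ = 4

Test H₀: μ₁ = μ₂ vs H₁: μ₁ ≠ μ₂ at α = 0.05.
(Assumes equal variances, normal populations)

Answer: t = 4.5035, reject H₀

Derivation:
Pooled variance: s²_p = [29×6² + 28×4²]/(57) = 26.1754
s_p = 5.1162
SE = s_p×√(1/n₁ + 1/n₂) = 5.1162×√(1/30 + 1/29) = 1.3323
t = (x̄₁ - x̄₂)/SE = (57 - 51)/1.3323 = 4.5035
df = 57, t-critical = ±2.002
Decision: reject H₀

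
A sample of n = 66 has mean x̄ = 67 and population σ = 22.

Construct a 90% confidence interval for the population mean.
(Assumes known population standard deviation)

Answer: (62.5453, 71.4547)

Derivation:
Confidence level: 90%, α = 0.1
z_0.05 = 1.645
SE = σ/√n = 22/√66 = 2.7080
Margin of error = 1.645 × 2.7080 = 4.4547
CI: x̄ ± margin = 67 ± 4.4547
CI: (62.5453, 71.4547)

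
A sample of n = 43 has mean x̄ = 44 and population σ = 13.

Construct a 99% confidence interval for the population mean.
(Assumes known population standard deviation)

Answer: (38.8931, 49.1069)

Derivation:
Confidence level: 99%, α = 0.01
z_0.005 = 2.576
SE = σ/√n = 13/√43 = 1.9825
Margin of error = 2.576 × 1.9825 = 5.1069
CI: x̄ ± margin = 44 ± 5.1069
CI: (38.8931, 49.1069)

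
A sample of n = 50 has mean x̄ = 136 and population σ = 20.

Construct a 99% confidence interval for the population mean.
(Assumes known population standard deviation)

Answer: (128.7140, 143.2860)

Derivation:
Confidence level: 99%, α = 0.01
z_0.005 = 2.576
SE = σ/√n = 20/√50 = 2.8284
Margin of error = 2.576 × 2.8284 = 7.2860
CI: x̄ ± margin = 136 ± 7.2860
CI: (128.7140, 143.2860)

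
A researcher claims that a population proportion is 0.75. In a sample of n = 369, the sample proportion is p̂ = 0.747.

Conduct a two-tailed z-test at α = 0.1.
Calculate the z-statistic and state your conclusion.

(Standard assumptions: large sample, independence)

Answer: z = -0.1331, fail to reject H₀

Derivation:
H₀: p = 0.75, H₁: p ≠ 0.75
Standard error: SE = √(p₀(1-p₀)/n) = √(0.75×0.25/369) = 0.022542
z-statistic: z = (p̂ - p₀)/SE = (0.747 - 0.75)/0.022542 = -0.1331
Critical value: z_0.05 = ±1.645
p-value = 0.8941
Decision: fail to reject H₀ at α = 0.1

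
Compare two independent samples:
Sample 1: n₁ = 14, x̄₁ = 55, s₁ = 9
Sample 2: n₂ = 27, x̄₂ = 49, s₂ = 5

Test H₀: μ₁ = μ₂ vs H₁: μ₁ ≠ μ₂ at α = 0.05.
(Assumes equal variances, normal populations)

Answer: t = 2.7570, reject H₀

Derivation:
Pooled variance: s²_p = [13×9² + 26×5²]/(39) = 43.6667
s_p = 6.6081
SE = s_p×√(1/n₁ + 1/n₂) = 6.6081×√(1/14 + 1/27) = 2.1763
t = (x̄₁ - x̄₂)/SE = (55 - 49)/2.1763 = 2.7570
df = 39, t-critical = ±2.023
Decision: reject H₀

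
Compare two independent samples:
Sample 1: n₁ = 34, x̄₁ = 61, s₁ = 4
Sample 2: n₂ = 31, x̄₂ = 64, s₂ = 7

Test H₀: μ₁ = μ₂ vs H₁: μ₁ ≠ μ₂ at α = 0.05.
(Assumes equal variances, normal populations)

Pooled variance: s²_p = [33×4² + 30×7²]/(63) = 31.7143
s_p = 5.6315
SE = s_p×√(1/n₁ + 1/n₂) = 5.6315×√(1/34 + 1/31) = 1.3985
t = (x̄₁ - x̄₂)/SE = (61 - 64)/1.3985 = -2.1452
df = 63, t-critical = ±1.998
Decision: reject H₀

Answer: t = -2.1452, reject H₀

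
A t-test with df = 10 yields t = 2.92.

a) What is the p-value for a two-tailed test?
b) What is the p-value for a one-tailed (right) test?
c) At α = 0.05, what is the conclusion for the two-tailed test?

Answer: a) 0.0153, b) 0.0077, c) reject H₀

Derivation:
Using t-distribution with df = 10:
a) Two-tailed: p = 2×P(T > 2.92) = 0.0153
b) One-tailed: p = P(T > 2.92) = 0.0077
c) 0.0153 < 0.05, reject H₀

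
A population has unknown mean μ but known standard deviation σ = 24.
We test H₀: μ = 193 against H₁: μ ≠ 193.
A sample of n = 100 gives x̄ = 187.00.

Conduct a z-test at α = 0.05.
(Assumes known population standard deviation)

Answer: z = -2.5000, reject H₀

Derivation:
Standard error: SE = σ/√n = 24/√100 = 2.4000
z-statistic: z = (x̄ - μ₀)/SE = (187.00 - 193)/2.4000 = -2.5000
Critical value: ±1.960
p-value = 0.0124
Decision: reject H₀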